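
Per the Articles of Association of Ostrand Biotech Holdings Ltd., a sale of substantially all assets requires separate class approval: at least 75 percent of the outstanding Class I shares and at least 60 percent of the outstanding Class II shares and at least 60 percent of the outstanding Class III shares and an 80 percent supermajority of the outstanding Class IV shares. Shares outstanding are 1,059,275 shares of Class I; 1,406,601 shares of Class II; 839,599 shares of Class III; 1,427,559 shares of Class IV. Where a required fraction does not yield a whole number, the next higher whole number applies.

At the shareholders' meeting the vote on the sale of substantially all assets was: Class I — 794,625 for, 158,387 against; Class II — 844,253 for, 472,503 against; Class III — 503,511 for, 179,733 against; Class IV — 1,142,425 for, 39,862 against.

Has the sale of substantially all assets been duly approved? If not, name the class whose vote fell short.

Class I: 3/4 of 1059275 = 794456.25, rounded up to 794457; 794,457 required, 794,625 in favor — approved.
Class II: 3/5 of 1406601 = 843960.60, rounded up to 843961; 843,961 required, 844,253 in favor — approved.
Class III: 3/5 of 839599 = 503759.40, rounded up to 503760; 503,760 required, 503,511 in favor — not approved.
Class IV: 4/5 of 1427559 = 1142047.20, rounded up to 1142048; 1,142,048 required, 1,142,425 in favor — approved.

Not approved — the Class III shares did not give the required vote.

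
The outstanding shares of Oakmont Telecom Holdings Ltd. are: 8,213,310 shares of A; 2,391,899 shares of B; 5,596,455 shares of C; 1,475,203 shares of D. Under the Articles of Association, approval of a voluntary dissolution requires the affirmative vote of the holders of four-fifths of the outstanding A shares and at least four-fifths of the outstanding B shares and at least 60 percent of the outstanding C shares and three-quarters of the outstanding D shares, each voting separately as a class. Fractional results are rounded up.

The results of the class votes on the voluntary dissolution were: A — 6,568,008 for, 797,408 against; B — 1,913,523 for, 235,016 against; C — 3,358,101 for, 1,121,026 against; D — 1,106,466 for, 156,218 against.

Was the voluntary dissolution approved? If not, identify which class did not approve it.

Not approved — the A shares did not give the required vote.

A: 4/5 of 8213310 = 6570648; 6,570,648 required, 6,568,008 in favor — not approved.
B: 4/5 of 2391899 = 1913519.20, rounded up to 1913520; 1,913,520 required, 1,913,523 in favor — approved.
C: 3/5 of 5596455 = 3357873; 3,357,873 required, 3,358,101 in favor — approved.
D: 3/4 of 1475203 = 1106402.25, rounded up to 1106403; 1,106,403 required, 1,106,466 in favor — approved.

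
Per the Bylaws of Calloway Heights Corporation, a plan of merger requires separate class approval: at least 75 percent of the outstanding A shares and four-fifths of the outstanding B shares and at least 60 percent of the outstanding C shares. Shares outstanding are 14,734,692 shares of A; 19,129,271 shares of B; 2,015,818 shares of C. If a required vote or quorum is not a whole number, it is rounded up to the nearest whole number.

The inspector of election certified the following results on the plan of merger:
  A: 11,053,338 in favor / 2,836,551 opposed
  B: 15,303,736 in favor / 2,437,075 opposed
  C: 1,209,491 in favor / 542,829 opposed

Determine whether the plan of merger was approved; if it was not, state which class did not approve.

Approved — every class gave the required vote.

A: 3/4 of 14734692 = 11051019; 11,051,019 required, 11,053,338 in favor — approved.
B: 4/5 of 19129271 = 15303416.80, rounded up to 15303417; 15,303,417 required, 15,303,736 in favor — approved.
C: 3/5 of 2015818 = 1209490.80, rounded up to 1209491; 1,209,491 required, 1,209,491 in favor — approved.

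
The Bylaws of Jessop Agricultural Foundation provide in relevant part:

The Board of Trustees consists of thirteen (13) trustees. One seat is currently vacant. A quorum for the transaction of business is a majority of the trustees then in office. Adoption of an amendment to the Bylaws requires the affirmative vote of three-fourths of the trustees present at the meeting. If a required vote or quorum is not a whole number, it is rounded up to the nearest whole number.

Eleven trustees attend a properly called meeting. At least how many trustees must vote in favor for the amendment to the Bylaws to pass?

9

The amendment to the Bylaws requires three-fourths of the trustees present (11).
3/4 of 11 = 8.25, rounded up to 9.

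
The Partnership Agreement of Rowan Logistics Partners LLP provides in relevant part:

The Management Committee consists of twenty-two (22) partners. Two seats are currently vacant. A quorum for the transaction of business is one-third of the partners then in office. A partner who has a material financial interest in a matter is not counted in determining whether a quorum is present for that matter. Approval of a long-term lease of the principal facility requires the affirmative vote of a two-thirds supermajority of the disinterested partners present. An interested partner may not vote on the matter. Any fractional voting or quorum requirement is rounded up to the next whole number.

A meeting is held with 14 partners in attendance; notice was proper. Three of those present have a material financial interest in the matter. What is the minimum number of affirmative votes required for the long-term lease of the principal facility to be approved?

The long-term lease of the principal facility requires two-thirds of the disinterested partners present (14 − 3 = 11).
2/3 of 11 = 7.33, rounded up to 8.

8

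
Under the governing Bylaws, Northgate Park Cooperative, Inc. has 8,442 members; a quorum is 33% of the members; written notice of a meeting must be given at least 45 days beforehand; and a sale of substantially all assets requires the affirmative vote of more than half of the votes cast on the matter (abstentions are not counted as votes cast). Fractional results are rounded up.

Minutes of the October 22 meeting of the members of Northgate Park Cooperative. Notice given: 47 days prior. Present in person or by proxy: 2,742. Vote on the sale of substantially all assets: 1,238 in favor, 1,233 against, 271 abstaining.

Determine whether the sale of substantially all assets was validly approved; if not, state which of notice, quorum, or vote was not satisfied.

Notice: 47 days given; 45 required. Satisfied.
Quorum: 33% of 8,442 = 2,785.86, rounded up to 2,786; 2,742 present. Not satisfied.
Vote: requires a majority of the votes cast (2,742 − 271 abstaining = 2,471); a majority of 2471 is 1236, so 1,236 needed; 1,238 in favor. Satisfied.

Invalid — quorum requirement not satisfied.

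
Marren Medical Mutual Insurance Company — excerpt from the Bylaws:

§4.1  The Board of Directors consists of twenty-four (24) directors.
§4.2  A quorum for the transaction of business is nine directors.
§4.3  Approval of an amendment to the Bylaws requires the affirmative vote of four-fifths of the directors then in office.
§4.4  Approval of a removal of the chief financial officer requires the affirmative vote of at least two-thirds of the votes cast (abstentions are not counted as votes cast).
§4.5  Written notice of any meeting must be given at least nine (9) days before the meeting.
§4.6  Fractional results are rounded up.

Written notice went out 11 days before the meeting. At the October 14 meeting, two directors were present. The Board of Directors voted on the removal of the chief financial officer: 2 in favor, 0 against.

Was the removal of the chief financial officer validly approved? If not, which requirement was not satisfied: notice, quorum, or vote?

Invalid — quorum requirement not satisfied.

Notice: 11 days given; 9 required (11 ≥ 9). Satisfied.
Quorum: 2 present; quorum is 9. Not satisfied.
Vote: the removal of the chief financial officer requires two-thirds of the votes cast (2). 2/3 of 2 = 1.33, rounded up to 2, so 2 affirmative votes are needed; 2 voted in favor. Satisfied. (Moot — without a quorum no business can be validly transacted.)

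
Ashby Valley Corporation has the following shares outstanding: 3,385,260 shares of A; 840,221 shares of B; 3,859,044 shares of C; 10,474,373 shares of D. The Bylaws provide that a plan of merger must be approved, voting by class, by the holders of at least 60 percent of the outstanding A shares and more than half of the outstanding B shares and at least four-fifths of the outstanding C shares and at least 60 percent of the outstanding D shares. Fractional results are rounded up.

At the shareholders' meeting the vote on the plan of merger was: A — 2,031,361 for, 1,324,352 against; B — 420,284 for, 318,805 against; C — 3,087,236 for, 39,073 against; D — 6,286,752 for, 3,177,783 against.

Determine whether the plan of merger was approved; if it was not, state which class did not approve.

Approved — every class gave the required vote.

A: 3/5 of 3385260 = 2031156; 2,031,156 required, 2,031,361 in favor — approved.
B: a majority of 840221 is 420111; 420,111 required, 420,284 in favor — approved.
C: 4/5 of 3859044 = 3087235.20, rounded up to 3087236; 3,087,236 required, 3,087,236 in favor — approved.
D: 3/5 of 10474373 = 6284623.80, rounded up to 6284624; 6,284,624 required, 6,286,752 in favor — approved.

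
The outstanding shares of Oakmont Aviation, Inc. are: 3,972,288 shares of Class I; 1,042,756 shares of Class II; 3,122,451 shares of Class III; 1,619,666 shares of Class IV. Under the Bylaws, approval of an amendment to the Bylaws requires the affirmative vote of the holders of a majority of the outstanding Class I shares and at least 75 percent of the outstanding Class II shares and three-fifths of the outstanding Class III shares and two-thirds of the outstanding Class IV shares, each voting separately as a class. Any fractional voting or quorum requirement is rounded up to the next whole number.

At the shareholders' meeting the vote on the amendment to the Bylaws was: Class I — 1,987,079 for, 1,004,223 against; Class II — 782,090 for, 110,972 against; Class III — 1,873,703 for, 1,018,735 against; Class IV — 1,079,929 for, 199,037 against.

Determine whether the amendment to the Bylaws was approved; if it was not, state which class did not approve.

Approved — every class gave the required vote.

Class I: a majority of 3972288 is 1986145; 1,986,145 required, 1,987,079 in favor — approved.
Class II: 3/4 of 1042756 = 782067; 782,067 required, 782,090 in favor — approved.
Class III: 3/5 of 3122451 = 1873470.60, rounded up to 1873471; 1,873,471 required, 1,873,703 in favor — approved.
Class IV: 2/3 of 1619666 = 1079777.33, rounded up to 1079778; 1,079,778 required, 1,079,929 in favor — approved.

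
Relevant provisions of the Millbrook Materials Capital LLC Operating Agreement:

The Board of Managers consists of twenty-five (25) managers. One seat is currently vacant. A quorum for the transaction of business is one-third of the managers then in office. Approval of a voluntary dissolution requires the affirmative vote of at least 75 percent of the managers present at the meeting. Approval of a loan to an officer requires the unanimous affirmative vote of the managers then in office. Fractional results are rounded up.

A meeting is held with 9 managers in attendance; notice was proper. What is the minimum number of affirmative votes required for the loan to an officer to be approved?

24

The loan to an officer requires the unanimous vote of the managers then in office (24).
Unanimous means all 24.
(Only 9 can vote, so the loan to an officer cannot pass at this meeting, but the required vote is still 24.)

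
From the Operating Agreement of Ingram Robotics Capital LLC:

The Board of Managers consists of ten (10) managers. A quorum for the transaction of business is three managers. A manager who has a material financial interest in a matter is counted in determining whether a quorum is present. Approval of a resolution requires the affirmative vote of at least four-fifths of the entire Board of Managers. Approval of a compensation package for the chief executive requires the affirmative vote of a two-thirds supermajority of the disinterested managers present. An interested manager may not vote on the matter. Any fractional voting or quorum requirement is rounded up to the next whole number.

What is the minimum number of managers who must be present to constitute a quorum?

The quorum is fixed at 3.

3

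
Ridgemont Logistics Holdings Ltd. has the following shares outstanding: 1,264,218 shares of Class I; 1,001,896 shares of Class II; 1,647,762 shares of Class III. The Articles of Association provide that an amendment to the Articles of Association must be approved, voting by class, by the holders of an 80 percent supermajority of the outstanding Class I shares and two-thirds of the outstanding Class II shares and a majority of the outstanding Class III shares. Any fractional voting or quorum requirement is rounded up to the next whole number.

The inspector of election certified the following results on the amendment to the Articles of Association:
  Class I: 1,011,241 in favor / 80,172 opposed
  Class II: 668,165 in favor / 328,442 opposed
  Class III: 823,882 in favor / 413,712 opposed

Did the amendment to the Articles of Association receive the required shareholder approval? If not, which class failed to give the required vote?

Class I: 4/5 of 1264218 = 1011374.40, rounded up to 1011375; 1,011,375 required, 1,011,241 in favor — not approved.
Class II: 2/3 of 1001896 = 667930.67, rounded up to 667931; 667,931 required, 668,165 in favor — approved.
Class III: a majority of 1647762 is 823882; 823,882 required, 823,882 in favor — approved.

Not approved — the Class I shares did not give the required vote.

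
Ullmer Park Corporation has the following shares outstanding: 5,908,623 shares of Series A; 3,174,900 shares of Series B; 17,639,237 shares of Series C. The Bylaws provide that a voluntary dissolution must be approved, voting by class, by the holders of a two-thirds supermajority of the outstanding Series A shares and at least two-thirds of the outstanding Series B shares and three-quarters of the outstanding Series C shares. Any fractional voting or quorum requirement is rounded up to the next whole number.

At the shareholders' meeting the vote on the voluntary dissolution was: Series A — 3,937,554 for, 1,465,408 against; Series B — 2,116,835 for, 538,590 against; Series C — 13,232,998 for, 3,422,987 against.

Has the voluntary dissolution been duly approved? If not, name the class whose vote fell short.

Not approved — the Series A shares did not give the required vote.

Series A: 2/3 of 5908623 = 3939082; 3,939,082 required, 3,937,554 in favor — not approved.
Series B: 2/3 of 3174900 = 2116600; 2,116,600 required, 2,116,835 in favor — approved.
Series C: 3/4 of 17639237 = 13229427.75, rounded up to 13229428; 13,229,428 required, 13,232,998 in favor — approved.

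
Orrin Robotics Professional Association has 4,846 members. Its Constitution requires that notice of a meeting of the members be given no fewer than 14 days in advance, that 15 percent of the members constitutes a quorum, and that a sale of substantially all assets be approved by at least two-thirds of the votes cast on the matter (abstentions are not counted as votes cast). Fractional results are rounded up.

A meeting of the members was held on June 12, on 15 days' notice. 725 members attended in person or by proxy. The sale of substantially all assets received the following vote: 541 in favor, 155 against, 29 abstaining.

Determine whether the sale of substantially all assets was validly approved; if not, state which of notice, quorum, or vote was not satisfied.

Notice: 15 days given; 14 required. Satisfied.
Quorum: 15% of 4,846 = 726.90, rounded up to 727; 725 present. Not satisfied.
Vote: requires two-thirds of the votes cast (725 − 29 abstaining = 696); 2/3 of 696 = 464, so 464 needed; 541 in favor. Satisfied.

Invalid — quorum requirement not satisfied.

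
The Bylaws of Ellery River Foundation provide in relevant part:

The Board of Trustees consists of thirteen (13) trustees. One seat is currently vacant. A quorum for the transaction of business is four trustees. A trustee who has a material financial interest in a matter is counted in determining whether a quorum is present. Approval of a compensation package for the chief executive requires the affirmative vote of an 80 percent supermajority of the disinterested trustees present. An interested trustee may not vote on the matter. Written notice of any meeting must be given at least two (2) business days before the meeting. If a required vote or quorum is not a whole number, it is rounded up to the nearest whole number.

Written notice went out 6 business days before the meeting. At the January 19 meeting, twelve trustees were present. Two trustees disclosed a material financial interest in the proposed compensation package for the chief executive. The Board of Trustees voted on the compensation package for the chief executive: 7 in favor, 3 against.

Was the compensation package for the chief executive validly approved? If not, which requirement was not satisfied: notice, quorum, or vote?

Invalid — vote requirement not satisfied.

Notice: 6 business days given; 2 required (6 ≥ 2). Satisfied.
Quorum: 12 present (interested trustees count toward quorum); quorum is 4. Satisfied.
Vote: the compensation package for the chief executive requires four-fifths of the disinterested trustees present (12 − 2 = 10). 4/5 of 10 = 8, so 8 affirmative votes are needed; 7 voted in favor. Not satisfied.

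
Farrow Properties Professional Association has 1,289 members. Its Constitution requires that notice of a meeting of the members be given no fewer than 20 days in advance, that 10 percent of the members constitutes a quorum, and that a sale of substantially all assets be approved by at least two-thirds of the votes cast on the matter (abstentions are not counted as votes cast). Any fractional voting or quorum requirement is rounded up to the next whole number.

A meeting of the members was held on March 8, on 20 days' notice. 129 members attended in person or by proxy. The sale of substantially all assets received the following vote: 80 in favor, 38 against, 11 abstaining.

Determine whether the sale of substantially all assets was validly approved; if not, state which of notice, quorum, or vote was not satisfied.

Valid — all requirements satisfied.

Notice: 20 days given; 20 required. Satisfied.
Quorum: 10% of 1,289 = 128.90, rounded up to 129; 129 present. Satisfied.
Vote: requires two-thirds of the votes cast (129 − 11 abstaining = 118); 2/3 of 118 = 78.67, rounded up to 79, so 79 needed; 80 in favor. Satisfied.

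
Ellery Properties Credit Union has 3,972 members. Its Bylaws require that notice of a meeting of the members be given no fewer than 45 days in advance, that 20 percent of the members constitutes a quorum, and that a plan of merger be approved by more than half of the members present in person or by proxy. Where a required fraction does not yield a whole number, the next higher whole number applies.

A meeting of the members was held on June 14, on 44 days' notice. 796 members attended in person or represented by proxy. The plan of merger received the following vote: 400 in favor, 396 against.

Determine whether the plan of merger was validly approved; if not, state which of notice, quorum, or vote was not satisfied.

Invalid — notice requirement not satisfied.

Notice: 44 days given; 45 required. Not satisfied.
Quorum: 20% of 3,972 = 794.40, rounded up to 795; 796 present. Satisfied.
Vote: requires a majority of those present (796); a majority of 796 is 399, so 399 needed; 400 in favor. Satisfied.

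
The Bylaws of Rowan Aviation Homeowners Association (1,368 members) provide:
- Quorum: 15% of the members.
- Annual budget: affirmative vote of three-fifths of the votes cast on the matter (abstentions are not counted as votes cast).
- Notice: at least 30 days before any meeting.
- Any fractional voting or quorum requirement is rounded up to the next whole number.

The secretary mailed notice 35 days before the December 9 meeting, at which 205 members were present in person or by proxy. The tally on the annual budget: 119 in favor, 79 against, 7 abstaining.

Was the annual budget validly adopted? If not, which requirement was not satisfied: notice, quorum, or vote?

Invalid — quorum requirement not satisfied.

Notice: 35 days given; 30 required. Satisfied.
Quorum: 15% of 1,368 = 205.20, rounded up to 206; 205 present. Not satisfied.
Vote: requires three-fifths of the votes cast (205 − 7 abstaining = 198); 3/5 of 198 = 118.80, rounded up to 119, so 119 needed; 119 in favor. Satisfied.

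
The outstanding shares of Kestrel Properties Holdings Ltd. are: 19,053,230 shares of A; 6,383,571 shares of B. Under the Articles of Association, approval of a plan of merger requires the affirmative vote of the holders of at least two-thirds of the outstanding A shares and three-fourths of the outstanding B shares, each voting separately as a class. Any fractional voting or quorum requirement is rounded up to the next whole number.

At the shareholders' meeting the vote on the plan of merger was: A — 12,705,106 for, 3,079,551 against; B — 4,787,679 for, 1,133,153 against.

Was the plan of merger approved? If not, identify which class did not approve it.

Approved — every class gave the required vote.

A: 2/3 of 19053230 = 12702153.33, rounded up to 12702154; 12,702,154 required, 12,705,106 in favor — approved.
B: 3/4 of 6383571 = 4787678.25, rounded up to 4787679; 4,787,679 required, 4,787,679 in favor — approved.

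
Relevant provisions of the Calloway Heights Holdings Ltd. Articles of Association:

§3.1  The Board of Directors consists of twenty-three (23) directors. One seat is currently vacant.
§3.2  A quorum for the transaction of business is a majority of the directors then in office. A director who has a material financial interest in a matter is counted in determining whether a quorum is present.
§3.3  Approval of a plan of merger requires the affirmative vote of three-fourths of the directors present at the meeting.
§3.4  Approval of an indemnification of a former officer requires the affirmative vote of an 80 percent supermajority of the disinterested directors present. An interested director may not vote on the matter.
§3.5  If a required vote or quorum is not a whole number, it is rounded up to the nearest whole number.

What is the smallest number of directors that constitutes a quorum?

A majority of 22 is 12.

12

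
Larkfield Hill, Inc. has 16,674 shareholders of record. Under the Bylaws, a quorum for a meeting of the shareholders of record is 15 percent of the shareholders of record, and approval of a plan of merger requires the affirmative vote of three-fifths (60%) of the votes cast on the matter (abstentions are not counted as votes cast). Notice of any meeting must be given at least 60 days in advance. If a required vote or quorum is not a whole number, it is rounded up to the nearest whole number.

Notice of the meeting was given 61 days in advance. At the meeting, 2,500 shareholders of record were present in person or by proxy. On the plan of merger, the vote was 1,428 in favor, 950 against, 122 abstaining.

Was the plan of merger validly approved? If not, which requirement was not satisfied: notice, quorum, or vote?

Notice: 61 days given; 60 required. Satisfied.
Quorum: 15% of 16,674 = 2,501.10, rounded up to 2,502; 2,500 present. Not satisfied.
Vote: requires three-fifths of the votes cast (2,500 − 122 abstaining = 2,378); 3/5 of 2378 = 1426.80, rounded up to 1427, so 1,427 needed; 1,428 in favor. Satisfied.

Invalid — quorum requirement not satisfied.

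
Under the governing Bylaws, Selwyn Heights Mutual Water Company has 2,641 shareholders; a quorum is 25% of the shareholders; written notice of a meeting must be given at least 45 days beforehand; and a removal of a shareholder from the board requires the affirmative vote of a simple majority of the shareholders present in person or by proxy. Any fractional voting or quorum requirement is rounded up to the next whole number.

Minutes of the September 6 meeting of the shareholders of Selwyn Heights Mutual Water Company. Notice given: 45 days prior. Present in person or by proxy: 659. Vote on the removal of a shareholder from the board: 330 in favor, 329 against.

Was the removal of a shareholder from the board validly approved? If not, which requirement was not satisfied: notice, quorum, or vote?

Notice: 45 days given; 45 required. Satisfied.
Quorum: 25% of 2,641 = 660.25, rounded up to 661; 659 present. Not satisfied.
Vote: requires a majority of those present (659); a majority of 659 is 330, so 330 needed; 330 in favor. Satisfied.

Invalid — quorum requirement not satisfied.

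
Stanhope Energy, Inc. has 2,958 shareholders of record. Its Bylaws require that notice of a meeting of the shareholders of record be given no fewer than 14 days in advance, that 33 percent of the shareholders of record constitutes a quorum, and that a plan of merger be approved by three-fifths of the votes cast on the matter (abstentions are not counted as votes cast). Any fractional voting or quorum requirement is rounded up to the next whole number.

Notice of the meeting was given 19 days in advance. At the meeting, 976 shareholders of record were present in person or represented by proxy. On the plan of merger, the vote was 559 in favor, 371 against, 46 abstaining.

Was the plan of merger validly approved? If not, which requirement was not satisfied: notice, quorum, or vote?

Notice: 19 days given; 14 required. Satisfied.
Quorum: 33% of 2,958 = 976.14, rounded up to 977; 976 present. Not satisfied.
Vote: requires three-fifths of the votes cast (976 − 46 abstaining = 930); 3/5 of 930 = 558, so 558 needed; 559 in favor. Satisfied.

Invalid — quorum requirement not satisfied.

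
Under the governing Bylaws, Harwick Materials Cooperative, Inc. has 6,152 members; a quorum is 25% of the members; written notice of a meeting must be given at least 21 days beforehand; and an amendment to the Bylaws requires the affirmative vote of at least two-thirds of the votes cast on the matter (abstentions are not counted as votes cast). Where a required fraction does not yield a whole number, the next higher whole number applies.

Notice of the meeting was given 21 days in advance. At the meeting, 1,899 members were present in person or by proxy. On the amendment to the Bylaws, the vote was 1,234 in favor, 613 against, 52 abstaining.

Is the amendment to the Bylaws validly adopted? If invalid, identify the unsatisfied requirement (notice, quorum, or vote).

Notice: 21 days given; 21 required. Satisfied.
Quorum: 25% of 6,152 = 1,538; 1,899 present. Satisfied.
Vote: requires two-thirds of the votes cast (1,899 − 52 abstaining = 1,847); 2/3 of 1847 = 1231.33, rounded up to 1232, so 1,232 needed; 1,234 in favor. Satisfied.

Valid — all requirements satisfied.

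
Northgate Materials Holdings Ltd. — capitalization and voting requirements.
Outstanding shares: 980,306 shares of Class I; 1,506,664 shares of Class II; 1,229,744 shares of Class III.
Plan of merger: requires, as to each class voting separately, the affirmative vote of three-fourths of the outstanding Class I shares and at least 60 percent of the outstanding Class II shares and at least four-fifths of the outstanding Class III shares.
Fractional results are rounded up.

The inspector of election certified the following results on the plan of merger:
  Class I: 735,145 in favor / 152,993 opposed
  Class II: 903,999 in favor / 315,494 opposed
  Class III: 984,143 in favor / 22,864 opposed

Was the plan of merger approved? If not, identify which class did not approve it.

Class I: 3/4 of 980306 = 735229.50, rounded up to 735230; 735,230 required, 735,145 in favor — not approved.
Class II: 3/5 of 1506664 = 903998.40, rounded up to 903999; 903,999 required, 903,999 in favor — approved.
Class III: 4/5 of 1229744 = 983795.20, rounded up to 983796; 983,796 required, 984,143 in favor — approved.

Not approved — the Class I shares did not give the required vote.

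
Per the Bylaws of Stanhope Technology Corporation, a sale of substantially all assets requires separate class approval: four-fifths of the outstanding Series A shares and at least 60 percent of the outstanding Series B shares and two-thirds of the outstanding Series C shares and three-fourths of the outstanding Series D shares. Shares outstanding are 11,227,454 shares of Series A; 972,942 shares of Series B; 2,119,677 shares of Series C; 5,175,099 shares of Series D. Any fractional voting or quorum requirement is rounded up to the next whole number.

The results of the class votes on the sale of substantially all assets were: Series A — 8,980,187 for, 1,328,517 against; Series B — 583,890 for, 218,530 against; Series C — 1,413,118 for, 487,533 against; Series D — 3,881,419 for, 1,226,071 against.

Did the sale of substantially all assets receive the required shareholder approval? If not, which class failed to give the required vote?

Not approved — the Series A shares did not give the required vote.

Series A: 4/5 of 11227454 = 8981963.20, rounded up to 8981964; 8,981,964 required, 8,980,187 in favor — not approved.
Series B: 3/5 of 972942 = 583765.20, rounded up to 583766; 583,766 required, 583,890 in favor — approved.
Series C: 2/3 of 2119677 = 1413118; 1,413,118 required, 1,413,118 in favor — approved.
Series D: 3/4 of 5175099 = 3881324.25, rounded up to 3881325; 3,881,325 required, 3,881,419 in favor — approved.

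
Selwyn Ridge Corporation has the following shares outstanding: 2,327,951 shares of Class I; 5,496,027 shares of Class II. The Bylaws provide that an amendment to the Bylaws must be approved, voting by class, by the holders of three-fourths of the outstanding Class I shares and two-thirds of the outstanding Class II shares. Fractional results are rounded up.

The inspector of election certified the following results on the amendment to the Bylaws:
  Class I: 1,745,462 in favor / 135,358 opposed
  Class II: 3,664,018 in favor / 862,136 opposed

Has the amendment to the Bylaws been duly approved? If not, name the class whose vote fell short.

Not approved — the Class I shares did not give the required vote.

Class I: 3/4 of 2327951 = 1745963.25, rounded up to 1745964; 1,745,964 required, 1,745,462 in favor — not approved.
Class II: 2/3 of 5496027 = 3664018; 3,664,018 required, 3,664,018 in favor — approved.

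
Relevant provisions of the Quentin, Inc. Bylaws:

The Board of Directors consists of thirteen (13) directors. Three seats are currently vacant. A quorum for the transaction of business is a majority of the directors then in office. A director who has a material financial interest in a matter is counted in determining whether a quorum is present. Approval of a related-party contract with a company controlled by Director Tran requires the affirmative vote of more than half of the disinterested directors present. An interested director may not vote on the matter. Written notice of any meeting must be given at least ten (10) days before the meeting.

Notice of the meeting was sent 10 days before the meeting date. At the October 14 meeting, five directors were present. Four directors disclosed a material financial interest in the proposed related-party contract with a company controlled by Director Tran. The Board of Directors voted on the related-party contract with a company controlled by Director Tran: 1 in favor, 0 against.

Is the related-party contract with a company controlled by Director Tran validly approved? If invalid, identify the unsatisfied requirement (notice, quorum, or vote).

Notice: 10 days given; 10 required (10 ≥ 10). Satisfied.
Quorum: 5 present (interested directors count toward quorum); quorum is 6. Not satisfied.
Vote: the related-party contract with a company controlled by Director Tran requires a majority of the disinterested directors present (5 − 4 = 1). A majority of 1 is 1, so 1 affirmative vote is needed; 1 voted in favor. Satisfied. (Moot — without a quorum no business can be validly transacted.)

Invalid — quorum requirement not satisfied.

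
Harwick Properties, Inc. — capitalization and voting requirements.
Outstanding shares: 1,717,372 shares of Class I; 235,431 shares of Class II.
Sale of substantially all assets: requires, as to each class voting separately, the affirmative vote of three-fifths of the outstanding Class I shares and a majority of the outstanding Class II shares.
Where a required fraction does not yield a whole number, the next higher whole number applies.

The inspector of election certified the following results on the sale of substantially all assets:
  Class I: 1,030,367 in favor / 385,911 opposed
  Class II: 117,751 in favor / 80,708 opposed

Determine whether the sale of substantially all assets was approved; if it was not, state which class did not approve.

Class I: 3/5 of 1717372 = 1030423.20, rounded up to 1030424; 1,030,424 required, 1,030,367 in favor — not approved.
Class II: a majority of 235431 is 117716; 117,716 required, 117,751 in favor — approved.

Not approved — the Class I shares did not give the required vote.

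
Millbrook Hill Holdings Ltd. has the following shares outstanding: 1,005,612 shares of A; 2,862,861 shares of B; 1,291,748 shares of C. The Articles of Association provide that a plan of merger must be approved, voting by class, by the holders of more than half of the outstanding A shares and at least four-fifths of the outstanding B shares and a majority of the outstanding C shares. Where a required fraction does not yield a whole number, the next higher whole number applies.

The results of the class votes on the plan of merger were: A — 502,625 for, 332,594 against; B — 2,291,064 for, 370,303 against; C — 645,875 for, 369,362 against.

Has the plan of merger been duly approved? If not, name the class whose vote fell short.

A: a majority of 1005612 is 502807; 502,807 required, 502,625 in favor — not approved.
B: 4/5 of 2862861 = 2290288.80, rounded up to 2290289; 2,290,289 required, 2,291,064 in favor — approved.
C: a majority of 1291748 is 645875; 645,875 required, 645,875 in favor — approved.

Not approved — the A shares did not give the required vote.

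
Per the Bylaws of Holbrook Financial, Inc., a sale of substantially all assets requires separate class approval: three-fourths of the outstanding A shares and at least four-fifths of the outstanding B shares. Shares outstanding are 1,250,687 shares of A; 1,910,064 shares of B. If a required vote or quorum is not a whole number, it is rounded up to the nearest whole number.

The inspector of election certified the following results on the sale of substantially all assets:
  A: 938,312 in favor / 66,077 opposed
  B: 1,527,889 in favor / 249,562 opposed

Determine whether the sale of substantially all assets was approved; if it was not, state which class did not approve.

Not approved — the B shares did not give the required vote.

A: 3/4 of 1250687 = 938015.25, rounded up to 938016; 938,016 required, 938,312 in favor — approved.
B: 4/5 of 1910064 = 1528051.20, rounded up to 1528052; 1,528,052 required, 1,527,889 in favor — not approved.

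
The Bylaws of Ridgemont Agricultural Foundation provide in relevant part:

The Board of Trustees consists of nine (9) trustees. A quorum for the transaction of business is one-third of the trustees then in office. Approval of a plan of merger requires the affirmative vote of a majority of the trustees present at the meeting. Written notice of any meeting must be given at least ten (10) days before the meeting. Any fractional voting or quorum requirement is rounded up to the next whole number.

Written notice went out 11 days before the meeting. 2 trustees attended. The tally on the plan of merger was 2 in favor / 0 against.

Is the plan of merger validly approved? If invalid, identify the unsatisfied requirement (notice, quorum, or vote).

Notice: 11 days given; 10 required (11 ≥ 10). Satisfied.
Quorum: 2 present; quorum is 3. Not satisfied.
Vote: the plan of merger requires a majority of the trustees present (2). A majority of 2 is 2, so 2 affirmative votes are needed; 2 voted in favor. Satisfied. (Moot — without a quorum no business can be validly transacted.)

Invalid — quorum requirement not satisfied.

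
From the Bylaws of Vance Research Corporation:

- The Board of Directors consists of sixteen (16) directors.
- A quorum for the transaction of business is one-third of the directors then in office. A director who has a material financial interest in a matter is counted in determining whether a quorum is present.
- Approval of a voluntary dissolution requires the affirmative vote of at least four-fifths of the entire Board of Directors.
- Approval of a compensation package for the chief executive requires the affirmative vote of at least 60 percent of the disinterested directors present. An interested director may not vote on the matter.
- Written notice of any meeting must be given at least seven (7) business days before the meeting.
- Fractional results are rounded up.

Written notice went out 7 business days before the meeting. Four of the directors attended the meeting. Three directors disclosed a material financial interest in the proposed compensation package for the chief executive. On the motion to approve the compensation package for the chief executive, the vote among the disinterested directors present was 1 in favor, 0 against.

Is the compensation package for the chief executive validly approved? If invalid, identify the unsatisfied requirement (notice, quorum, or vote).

Notice: 7 business days given; 7 required (7 ≥ 7). Satisfied.
Quorum: 4 present (interested directors count toward quorum); quorum is 6. Not satisfied.
Vote: the compensation package for the chief executive requires three-fifths of the disinterested directors present (4 − 3 = 1). 3/5 of 1 = 0.60, rounded up to 1, so 1 affirmative vote is needed; 1 voted in favor. Satisfied. (Moot — without a quorum no business can be validly transacted.)

Invalid — quorum requirement not satisfied.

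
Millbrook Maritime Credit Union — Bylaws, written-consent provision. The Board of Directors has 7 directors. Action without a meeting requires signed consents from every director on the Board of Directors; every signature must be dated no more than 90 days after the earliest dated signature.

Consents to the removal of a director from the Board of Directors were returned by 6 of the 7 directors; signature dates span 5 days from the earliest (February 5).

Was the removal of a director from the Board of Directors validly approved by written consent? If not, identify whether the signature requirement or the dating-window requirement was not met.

Signatures required: all of 7 — unanimous means all 7, so 7 needed; 6 signed. Insufficient.
Dating window: the latest signature is 5 days after the earliest; the limit is 90 days. Within the window.

Not effective — insufficient signatures.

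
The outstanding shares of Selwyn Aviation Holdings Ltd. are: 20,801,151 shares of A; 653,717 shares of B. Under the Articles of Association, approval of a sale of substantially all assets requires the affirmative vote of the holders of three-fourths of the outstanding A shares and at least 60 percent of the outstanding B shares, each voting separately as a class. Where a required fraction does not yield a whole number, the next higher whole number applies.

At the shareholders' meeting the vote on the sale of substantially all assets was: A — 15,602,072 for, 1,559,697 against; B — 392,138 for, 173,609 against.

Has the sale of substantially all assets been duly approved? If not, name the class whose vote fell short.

A: 3/4 of 20801151 = 15600863.25, rounded up to 15600864; 15,600,864 required, 15,602,072 in favor — approved.
B: 3/5 of 653717 = 392230.20, rounded up to 392231; 392,231 required, 392,138 in favor — not approved.

Not approved — the B shares did not give the required vote.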